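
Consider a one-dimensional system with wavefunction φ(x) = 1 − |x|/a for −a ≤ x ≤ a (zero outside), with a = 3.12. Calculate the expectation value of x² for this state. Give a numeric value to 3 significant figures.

0.973

⟨x²⟩ = ∫ x²·|φ|² dx / ∫|φ|² dx (integrals over the domain).
φ is even, so ∫ over [−a, a] = 2∫₀ᵃ with φ = 1 − x/a there: ∫₀ᵃ (1 − x/a)² dx = a/3, ∫₀ᵃ x²(1 − x/a)² dx = a³/30, ∫₀ᵃ x⁴(1 − x/a)² dx = a⁵/105.
State is unnormalized: ∫|φ|² dx = 2.0800, and ∫φ*·x²·φ dx = 2.0248, so ⟨x²⟩ = 2.0248 / 2.0800.
⟨x²⟩ = 0.97344.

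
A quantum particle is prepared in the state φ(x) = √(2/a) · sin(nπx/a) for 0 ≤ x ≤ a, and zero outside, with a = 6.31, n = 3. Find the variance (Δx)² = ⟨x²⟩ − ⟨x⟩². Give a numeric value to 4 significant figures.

3.094

Compute ⟨x⟩ and ⟨x²⟩ separately, then (Δx)² = ⟨x²⟩ − ⟨x⟩².
With sin²θ = (1 − cos2θ)/2 on 0 ≤ x ≤ a: ∫sin²(nπx/a) dx = a/2, ∫x·sin²(nπx/a) dx = a²/4, ∫x²·sin²(nπx/a) dx = a³·(1/6 − 1/(4n²π²)); higher powers xᵏ the same way, integrating xᵏ·cos(2nπx/a) by parts.
⟨x⟩ = 3.1550 and ⟨x²⟩ = 13.048.
(Δx)² = 13.048 − (3.1550)² = 3.0939.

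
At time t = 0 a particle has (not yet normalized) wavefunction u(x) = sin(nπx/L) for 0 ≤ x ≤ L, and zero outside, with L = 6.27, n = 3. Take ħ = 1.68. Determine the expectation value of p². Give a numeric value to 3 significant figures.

6.38

p² u = −ħ² d²u/dx²; ⟨p²⟩ = −ħ² ∫ u*·u'' dx / ∫|u|² dx.
d/dx sin(nπx/L) = (nπ/L)·cos(nπx/L) and d²/dx² sin(nπx/L) = −(nπ/L)²·sin(nπx/L); on 0 ≤ x ≤ L, ∫sin²(nπx/L) dx = L/2 and ∫sin(nπx/L)·cos(nπx/L) dx = 0.
State is unnormalized: ∫|u|² dx = 3.1350, and ∫u*·(−ħ² u'') dx = 19.992, so ⟨p²⟩ = 19.992 / 3.1350.
⟨p²⟩ = 6.3771.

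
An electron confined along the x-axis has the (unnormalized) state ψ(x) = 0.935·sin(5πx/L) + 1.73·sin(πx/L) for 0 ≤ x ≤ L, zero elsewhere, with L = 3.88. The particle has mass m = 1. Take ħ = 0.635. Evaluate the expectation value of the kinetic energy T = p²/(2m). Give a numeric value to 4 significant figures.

T = −(ħ²/2m) d²/dx², so ⟨T⟩ = −(ħ²/2m) ∫ ψ*·ψ'' dx / ∫|ψ|² dx; with m = 1.
d²/dx² sin(jπx/L) = −(jπ/L)²·sin(jπx/L); on 0 ≤ x ≤ L, ∫sin²(jπx/L) dx = L/2 and ∫sin(jπx/L)·sin(lπx/L) dx = 0 for j ≠ l, so only diagonal terms survive in ∫|ψ|² and ∫ψ·ψ″; ∫ψ·ψ′ dx = [ψ²/2] between the walls = 0.
State is unnormalized: ∫|ψ|² dx = 7.5022, and ∫ψ*·(−ħ²/2m · ψ'') dx = 6.3717, so ⟨T⟩ = 6.3717 / 7.5022.
⟨T⟩ = 0.84931.

0.8493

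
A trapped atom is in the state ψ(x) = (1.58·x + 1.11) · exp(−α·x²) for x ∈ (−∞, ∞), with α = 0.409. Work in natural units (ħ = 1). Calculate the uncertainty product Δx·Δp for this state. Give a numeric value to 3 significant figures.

0.767

Δx = √(⟨x²⟩−⟨x⟩²), Δp = √(⟨p²⟩−⟨p⟩²).
Expand each integrand as polynomial × e^(−2αx²) and use ∫x^(2j)·e^(−2αx²) dx = (2j−1)!!/(4α)^j · √(π/(2α)), odd powers → 0; here √(π/(2α)) = 1.9597. Differentiate with the product rule, d/dx e^(−αx²) = −2αx·e^(−αx²).
Normalization: ∫|ψ|² dx = 5.4050.
⟨x⟩ = 0.77737, ⟨x²⟩ = 1.2876 ⇒ Δx = 0.82662.
⟨p⟩ = 0.0000, ⟨p²⟩ = 0.86157 ⇒ Δp = 0.92821.
Δx·Δp = 0.76728.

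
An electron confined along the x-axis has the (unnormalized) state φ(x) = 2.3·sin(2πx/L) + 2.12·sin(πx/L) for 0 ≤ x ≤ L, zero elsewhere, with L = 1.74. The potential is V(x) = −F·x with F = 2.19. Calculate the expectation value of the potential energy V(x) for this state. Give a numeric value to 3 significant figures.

⟨V⟩ = ∫ V(x)·|φ|² dx / ∫|φ|² dx.
On 0 ≤ x ≤ L (j ≠ l): ∫sin²(jπx/L) dx = L/2, ∫sin(jπx/L)·sin(lπx/L) dx = 0; diagonal moments ∫x·sin²(jπx/L) dx = L²/4, ∫x²·sin²(jπx/L) dx = L³·(1/6 − 1/(4j²π²)); cross terms ∫x·sin(jπx/L)·sin(lπx/L) dx = 0 for j + l even and −4jlL²/(π²(j² − l²)²) for j + l odd, ∫x²·sin(jπx/L)·sin(lπx/L) dx = (−1)^(j+l)·4jlL³/(π²(j² − l²)²); higher powers the same way via product-to-sum and parts.
State is unnormalized: ∫|φ|² dx = 8.5124, and ∫φ*·V(x)·φ dx = -10.395, so ⟨V⟩ = -10.395 / 8.5124.
⟨V⟩ = -1.2212.

-1.22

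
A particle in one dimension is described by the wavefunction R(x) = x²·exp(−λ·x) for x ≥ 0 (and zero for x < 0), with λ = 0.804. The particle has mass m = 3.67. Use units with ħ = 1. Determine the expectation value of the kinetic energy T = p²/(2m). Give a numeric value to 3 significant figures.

0.0294

T = −(ħ²/2m) d²/dx², so ⟨T⟩ = −(ħ²/2m) ∫ R*·R'' dx / ∫|R|² dx; with m = 3.67.
Differentiate x²·exp(−λ·x) with the product rule; every integrand then reduces to terms xʲ·e^(−2λx) on [0, ∞), with ∫₀^∞ xʲ·e^(−2λx) dx = j!/(2λ)^(j+1).
State is unnormalized: ∫|R|² dx = 2.2324, and ∫R*·(−ħ²/2m · R'') dx = 0.065535, so ⟨T⟩ = 0.065535 / 2.2324.
⟨T⟩ = 0.029356.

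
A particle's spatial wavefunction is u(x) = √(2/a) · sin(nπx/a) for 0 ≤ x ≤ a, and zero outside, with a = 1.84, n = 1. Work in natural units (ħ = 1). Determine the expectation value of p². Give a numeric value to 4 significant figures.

2.915

p² u = −ħ² d²u/dx²; ⟨p²⟩ = −ħ² ∫ u*·u'' dx.
d/dx sin(nπx/a) = (nπ/a)·cos(nπx/a) and d²/dx² sin(nπx/a) = −(nπ/a)²·sin(nπx/a); on 0 ≤ x ≤ a, ∫sin²(nπx/a) dx = a/2 and ∫sin(nπx/a)·cos(nπx/a) dx = 0.
⟨p²⟩ = 2.9152.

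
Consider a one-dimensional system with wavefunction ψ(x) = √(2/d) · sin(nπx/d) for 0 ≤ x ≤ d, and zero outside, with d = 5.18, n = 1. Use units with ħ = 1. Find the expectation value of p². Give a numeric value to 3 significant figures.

p² ψ = −ħ² d²ψ/dx²; ⟨p²⟩ = −ħ² ∫ ψ*·ψ'' dx.
d/dx sin(nπx/d) = (nπ/d)·cos(nπx/d) and d²/dx² sin(nπx/d) = −(nπ/d)²·sin(nπx/d); on 0 ≤ x ≤ d, ∫sin²(nπx/d) dx = d/2 and ∫sin(nπx/d)·cos(nπx/d) dx = 0.
⟨p²⟩ = 0.36782.

0.368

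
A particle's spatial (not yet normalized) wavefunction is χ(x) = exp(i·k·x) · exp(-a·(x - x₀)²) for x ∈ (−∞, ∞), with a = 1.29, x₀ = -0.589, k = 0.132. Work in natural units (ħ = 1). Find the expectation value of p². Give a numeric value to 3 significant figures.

p² χ = −ħ² d²χ/dx²; ⟨p²⟩ = −ħ² ∫ χ*·χ'' dx / ∫|χ|² dx.
Gaussian moments (u = x − x₀): ∫u^(2j)·e^(−2au²) du = (2j−1)!!/(4a)^j · √(π/(2a)), odd powers integrate to 0; here √(π/(2a)) = 1.1035. Derivatives: χ′ = (ik − 2au)·χ, χ″ = ((ik − 2au)² − 2a)·χ; the odd-in-u pieces drop out.
State is unnormalized: ∫|χ|² dx = 1.1035, and ∫χ*·(−ħ² χ'') dx = 1.4427, so ⟨p²⟩ = 1.4427 / 1.1035.
⟨p²⟩ = 1.3074.

1.31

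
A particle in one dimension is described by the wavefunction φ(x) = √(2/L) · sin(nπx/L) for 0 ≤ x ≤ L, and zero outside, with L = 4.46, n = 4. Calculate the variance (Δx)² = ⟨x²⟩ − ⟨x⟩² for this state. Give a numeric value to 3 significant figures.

Compute ⟨x⟩ and ⟨x²⟩ separately, then (Δx)² = ⟨x²⟩ − ⟨x⟩².
With sin²θ = (1 − cos2θ)/2 on 0 ≤ x ≤ L: ∫sin²(nπx/L) dx = L/2, ∫x·sin²(nπx/L) dx = L²/4, ∫x²·sin²(nπx/L) dx = L³·(1/6 − 1/(4n²π²)); higher powers xᵏ the same way, integrating xᵏ·cos(2nπx/L) by parts.
⟨x⟩ = 2.2300 and ⟨x²⟩ = 6.5676.
(Δx)² = 6.5676 − (2.2300)² = 1.5947.

1.59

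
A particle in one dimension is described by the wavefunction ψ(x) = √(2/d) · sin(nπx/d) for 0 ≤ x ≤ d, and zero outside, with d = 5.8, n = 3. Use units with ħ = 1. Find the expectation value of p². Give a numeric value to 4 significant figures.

p² ψ = −ħ² d²ψ/dx²; ⟨p²⟩ = −ħ² ∫ ψ*·ψ'' dx.
d/dx sin(nπx/d) = (nπ/d)·cos(nπx/d) and d²/dx² sin(nπx/d) = −(nπ/d)²·sin(nπx/d); on 0 ≤ x ≤ d, ∫sin²(nπx/d) dx = d/2 and ∫sin(nπx/d)·cos(nπx/d) dx = 0.
⟨p²⟩ = 2.6405.

2.641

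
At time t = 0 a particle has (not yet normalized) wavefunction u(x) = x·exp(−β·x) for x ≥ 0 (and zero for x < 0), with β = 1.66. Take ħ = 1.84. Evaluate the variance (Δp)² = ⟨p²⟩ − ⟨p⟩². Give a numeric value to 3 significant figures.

9.33

Compute ⟨p⟩ and ⟨p²⟩ separately; (Δp)² = ⟨p²⟩ − ⟨p⟩².
Differentiate x·exp(−β·x) with the product rule; every integrand then reduces to terms xʲ·e^(−2βx) on [0, ∞), with ∫₀^∞ xʲ·e^(−2βx) dx = j!/(2β)^(j+1).
Normalization: ∫|u|² dx = 0.054653.
⟨p⟩ = 0.0000 and ⟨p²⟩ = 9.3294.
(Δp)² = 9.3294 − (0.0000)² = 9.3294.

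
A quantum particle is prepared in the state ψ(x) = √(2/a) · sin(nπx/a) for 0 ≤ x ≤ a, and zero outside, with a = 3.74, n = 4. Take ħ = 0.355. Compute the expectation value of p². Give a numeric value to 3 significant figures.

1.42

p² ψ = −ħ² d²ψ/dx²; ⟨p²⟩ = −ħ² ∫ ψ*·ψ'' dx.
d/dx sin(nπx/a) = (nπ/a)·cos(nπx/a) and d²/dx² sin(nπx/a) = −(nπ/a)²·sin(nπx/a); on 0 ≤ x ≤ a, ∫sin²(nπx/a) dx = a/2 and ∫sin(nπx/a)·cos(nπx/a) dx = 0.
⟨p²⟩ = 1.4228.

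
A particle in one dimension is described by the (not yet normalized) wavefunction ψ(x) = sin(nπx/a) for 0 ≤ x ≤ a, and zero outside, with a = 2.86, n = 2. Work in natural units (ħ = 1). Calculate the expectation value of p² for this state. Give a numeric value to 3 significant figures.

p² ψ = −ħ² d²ψ/dx²; ⟨p²⟩ = −ħ² ∫ ψ*·ψ'' dx / ∫|ψ|² dx.
d/dx sin(nπx/a) = (nπ/a)·cos(nπx/a) and d²/dx² sin(nπx/a) = −(nπ/a)²·sin(nπx/a); on 0 ≤ x ≤ a, ∫sin²(nπx/a) dx = a/2 and ∫sin(nπx/a)·cos(nπx/a) dx = 0.
State is unnormalized: ∫|ψ|² dx = 1.4300, and ∫ψ*·(−ħ² ψ'') dx = 6.9018, so ⟨p²⟩ = 6.9018 / 1.4300.
⟨p²⟩ = 4.8264.

4.83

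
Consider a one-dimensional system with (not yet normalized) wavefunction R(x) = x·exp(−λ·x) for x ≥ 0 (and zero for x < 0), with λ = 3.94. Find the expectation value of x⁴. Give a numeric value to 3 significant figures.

⟨x⁴⟩ = ∫ x⁴·|R|² dx / ∫|R|² dx (integrals over the domain).
Every integrand reduces to terms xʲ·e^(−2λx) on [0, ∞); use ∫₀^∞ xʲ·e^(−2λx) dx = j!/(2λ)^(j+1).
State is unnormalized: ∫|R|² dx = 0.0040874, and ∫R*·x⁴·R dx = 0.00038164, so ⟨x⁴⟩ = 0.00038164 / 0.0040874.
⟨x⁴⟩ = 0.093368.

0.0934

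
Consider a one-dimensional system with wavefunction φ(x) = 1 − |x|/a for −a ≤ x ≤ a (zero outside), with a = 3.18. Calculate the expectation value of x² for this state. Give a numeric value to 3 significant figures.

⟨x²⟩ = ∫ x²·|φ|² dx / ∫|φ|² dx (integrals over the domain).
φ is even, so ∫ over [−a, a] = 2∫₀ᵃ with φ = 1 − x/a there: ∫₀ᵃ (1 − x/a)² dx = a/3, ∫₀ᵃ x²(1 − x/a)² dx = a³/30, ∫₀ᵃ x⁴(1 − x/a)² dx = a⁵/105.
State is unnormalized: ∫|φ|² dx = 2.1200, and ∫φ*·x²·φ dx = 2.1438, so ⟨x²⟩ = 2.1438 / 2.1200.
⟨x²⟩ = 1.0112.

1.01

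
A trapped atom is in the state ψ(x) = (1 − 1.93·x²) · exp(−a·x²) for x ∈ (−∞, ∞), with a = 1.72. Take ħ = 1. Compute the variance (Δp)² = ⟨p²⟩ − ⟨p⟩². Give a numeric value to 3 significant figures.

Compute ⟨p⟩ and ⟨p²⟩ separately; (Δp)² = ⟨p²⟩ − ⟨p⟩².
Expand each integrand as polynomial × e^(−2ax²) and use ∫x^(2j)·e^(−2ax²) dx = (2j−1)!!/(4a)^j · √(π/(2a)), odd powers → 0; here √(π/(2a)) = 0.95564. Differentiate with the product rule, d/dx e^(−ax²) = −2ax·e^(−ax²).
Normalization: ∫|ψ|² dx = 0.64509.
⟨p⟩ = 0.0000 and ⟨p²⟩ = 5.3812.
(Δp)² = 5.3812 − (0.0000)² = 5.3812.

5.38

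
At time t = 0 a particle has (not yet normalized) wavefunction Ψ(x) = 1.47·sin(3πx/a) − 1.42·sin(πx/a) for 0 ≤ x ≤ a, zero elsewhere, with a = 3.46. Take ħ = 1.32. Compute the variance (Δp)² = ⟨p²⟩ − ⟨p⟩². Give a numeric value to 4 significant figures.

Compute ⟨p⟩ and ⟨p²⟩ separately; (Δp)² = ⟨p²⟩ − ⟨p⟩².
d²/dx² sin(jπx/a) = −(jπ/a)²·sin(jπx/a); on 0 ≤ x ≤ a, ∫sin²(jπx/a) dx = a/2 and ∫sin(jπx/a)·sin(lπx/a) dx = 0 for j ≠ l, so only diagonal terms survive in ∫|Ψ|² and ∫Ψ·Ψ″; ∫Ψ·Ψ′ dx = [Ψ²/2] between the walls = 0.
Normalization: ∫|Ψ|² dx = 7.2267.
⟨p⟩ = 0.0000 and ⟨p²⟩ = 7.3811.
(Δp)² = 7.3811 − (0.0000)² = 7.3811.

7.381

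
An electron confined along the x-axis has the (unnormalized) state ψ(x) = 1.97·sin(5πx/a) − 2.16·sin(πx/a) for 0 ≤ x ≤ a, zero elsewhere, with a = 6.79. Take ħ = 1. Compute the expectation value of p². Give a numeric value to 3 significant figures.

p² ψ = −ħ² d²ψ/dx²; ⟨p²⟩ = −ħ² ∫ ψ*·ψ'' dx / ∫|ψ|² dx.
d²/dx² sin(jπx/a) = −(jπ/a)²·sin(jπx/a); on 0 ≤ x ≤ a, ∫sin²(jπx/a) dx = a/2 and ∫sin(jπx/a)·sin(lπx/a) dx = 0 for j ≠ l, so only diagonal terms survive in ∫|ψ|² and ∫ψ·ψ″; ∫ψ·ψ′ dx = [ψ²/2] between the walls = 0.
State is unnormalized: ∫|ψ|² dx = 29.015, and ∫ψ*·(−ħ² ψ'') dx = 73.904, so ⟨p²⟩ = 73.904 / 29.015.
⟨p²⟩ = 2.5471.

2.55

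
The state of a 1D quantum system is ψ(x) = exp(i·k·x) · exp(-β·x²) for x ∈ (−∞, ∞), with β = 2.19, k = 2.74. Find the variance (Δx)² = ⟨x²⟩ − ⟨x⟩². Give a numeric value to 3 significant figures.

0.114

Compute ⟨x⟩ and ⟨x²⟩ separately, then (Δx)² = ⟨x²⟩ − ⟨x⟩².
Gaussian moments: ∫x^(2j)·e^(−2βx²) dx = (2j−1)!!/(4β)^j · √(π/(2β)), odd powers integrate to 0; here √(π/(2β)) = 0.84691.
Normalization: ∫|ψ|² dx = 0.84691.
⟨x⟩ = 0.0000 and ⟨x²⟩ = 0.11416.
(Δx)² = 0.11416 − (0.0000)² = 0.11416.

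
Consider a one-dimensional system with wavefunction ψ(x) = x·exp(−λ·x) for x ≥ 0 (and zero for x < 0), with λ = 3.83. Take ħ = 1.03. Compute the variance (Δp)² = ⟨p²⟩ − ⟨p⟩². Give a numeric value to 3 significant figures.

Compute ⟨p⟩ and ⟨p²⟩ separately; (Δp)² = ⟨p²⟩ − ⟨p⟩².
Differentiate x·exp(−λ·x) with the product rule; every integrand then reduces to terms xʲ·e^(−2λx) on [0, ∞), with ∫₀^∞ xʲ·e^(−2λx) dx = j!/(2λ)^(j+1).
Normalization: ∫|ψ|² dx = 0.0044498.
⟨p⟩ = 0.0000 and ⟨p²⟩ = 15.562.
(Δp)² = 15.562 − (0.0000)² = 15.562.

15.6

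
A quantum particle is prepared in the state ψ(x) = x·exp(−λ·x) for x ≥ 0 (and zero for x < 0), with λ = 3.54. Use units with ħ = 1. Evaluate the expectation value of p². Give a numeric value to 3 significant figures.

12.5

p² ψ = −ħ² d²ψ/dx²; ⟨p²⟩ = −ħ² ∫ ψ*·ψ'' dx / ∫|ψ|² dx.
Differentiate x·exp(−λ·x) with the product rule; every integrand then reduces to terms xʲ·e^(−2λx) on [0, ∞), with ∫₀^∞ xʲ·e^(−2λx) dx = j!/(2λ)^(j+1).
State is unnormalized: ∫|ψ|² dx = 0.0056355, and ∫ψ*·(−ħ² ψ'') dx = 0.070621, so ⟨p²⟩ = 0.070621 / 0.0056355.
⟨p²⟩ = 12.532.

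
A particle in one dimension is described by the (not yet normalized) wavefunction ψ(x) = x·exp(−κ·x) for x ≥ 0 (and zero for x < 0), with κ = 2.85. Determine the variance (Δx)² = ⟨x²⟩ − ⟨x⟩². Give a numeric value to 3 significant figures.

Compute ⟨x⟩ and ⟨x²⟩ separately, then (Δx)² = ⟨x²⟩ − ⟨x⟩².
Every integrand reduces to terms xʲ·e^(−2κx) on [0, ∞); use ∫₀^∞ xʲ·e^(−2κx) dx = j!/(2κ)^(j+1).
Normalization: ∫|ψ|² dx = 0.010800.
⟨x⟩ = 0.52632 and ⟨x²⟩ = 0.36934.
(Δx)² = 0.36934 − (0.52632)² = 0.092336.

0.0923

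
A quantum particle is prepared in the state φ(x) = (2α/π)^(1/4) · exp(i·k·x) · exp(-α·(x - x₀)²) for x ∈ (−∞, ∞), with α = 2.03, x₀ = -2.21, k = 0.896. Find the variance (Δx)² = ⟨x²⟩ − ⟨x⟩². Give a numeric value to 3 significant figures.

0.123

Compute ⟨x⟩ and ⟨x²⟩ separately, then (Δx)² = ⟨x²⟩ − ⟨x⟩².
Gaussian moments (u = x − x₀): ∫u^(2j)·e^(−2αu²) du = (2j−1)!!/(4α)^j · √(π/(2α)), odd powers integrate to 0; here √(π/(2α)) = 0.87965.
⟨x⟩ = -2.2100 and ⟨x²⟩ = 5.0073.
(Δx)² = 5.0073 − (-2.2100)² = 0.12315.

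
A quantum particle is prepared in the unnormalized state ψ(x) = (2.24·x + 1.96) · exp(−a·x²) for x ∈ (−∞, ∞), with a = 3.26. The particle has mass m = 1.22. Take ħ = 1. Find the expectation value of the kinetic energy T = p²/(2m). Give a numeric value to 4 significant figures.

T = −(ħ²/2m) d²/dx², so ⟨T⟩ = −(ħ²/2m) ∫ ψ*·ψ'' dx / ∫|ψ|² dx; with m = 1.22.
Expand each integrand as polynomial × e^(−2ax²) and use ∫x^(2j)·e^(−2ax²) dx = (2j−1)!!/(4a)^j · √(π/(2a)), odd powers → 0; here √(π/(2a)) = 0.69415. Differentiate with the product rule, d/dx e^(−ax²) = −2ax·e^(−ax²).
State is unnormalized: ∫|ψ|² dx = 2.9337, and ∫ψ*·(−ħ²/2m · ψ'') dx = 4.6334, so ⟨T⟩ = 4.6334 / 2.9337.
⟨T⟩ = 1.5793.

1.579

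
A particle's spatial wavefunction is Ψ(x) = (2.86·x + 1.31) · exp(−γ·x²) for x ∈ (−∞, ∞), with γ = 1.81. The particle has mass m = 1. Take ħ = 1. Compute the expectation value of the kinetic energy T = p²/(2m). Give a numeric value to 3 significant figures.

1.62

T = −(ħ²/2m) d²/dx², so ⟨T⟩ = −(ħ²/2m) ∫ Ψ*·Ψ'' dx / ∫|Ψ|² dx; with m = 1.
Expand each integrand as polynomial × e^(−2γx²) and use ∫x^(2j)·e^(−2γx²) dx = (2j−1)!!/(4γ)^j · √(π/(2γ)), odd powers → 0; here √(π/(2γ)) = 0.93158. Differentiate with the product rule, d/dx e^(−γx²) = −2γx·e^(−γx²).
State is unnormalized: ∫|Ψ|² dx = 2.6512, and ∫Ψ*·(−ħ²/2m · Ψ'') dx = 4.3043, so ⟨T⟩ = 4.3043 / 2.6512.
⟨T⟩ = 1.6235.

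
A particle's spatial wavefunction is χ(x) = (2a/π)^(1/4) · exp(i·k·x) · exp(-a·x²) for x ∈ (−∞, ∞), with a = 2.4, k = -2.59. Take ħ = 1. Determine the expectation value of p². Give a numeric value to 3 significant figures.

9.11

p² χ = −ħ² d²χ/dx²; ⟨p²⟩ = −ħ² ∫ χ*·χ'' dx.
Gaussian moments: ∫x^(2j)·e^(−2ax²) dx = (2j−1)!!/(4a)^j · √(π/(2a)), odd powers integrate to 0; here √(π/(2a)) = 0.80901. Derivatives: χ′ = (ik − 2ax)·χ, χ″ = ((ik − 2ax)² − 2a)·χ; the odd-in-x pieces drop out.
⟨p²⟩ = 9.1081.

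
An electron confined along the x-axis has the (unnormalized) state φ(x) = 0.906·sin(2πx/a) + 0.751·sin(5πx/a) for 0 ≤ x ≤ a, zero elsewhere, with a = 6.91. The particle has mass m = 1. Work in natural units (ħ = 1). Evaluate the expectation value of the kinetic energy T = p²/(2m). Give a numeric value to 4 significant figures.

T = −(ħ²/2m) d²/dx², so ⟨T⟩ = −(ħ²/2m) ∫ φ*·φ'' dx / ∫|φ|² dx; with m = 1.
d²/dx² sin(jπx/a) = −(jπ/a)²·sin(jπx/a); on 0 ≤ x ≤ a, ∫sin²(jπx/a) dx = a/2 and ∫sin(jπx/a)·sin(lπx/a) dx = 0 for j ≠ l, so only diagonal terms survive in ∫|φ|² and ∫φ·φ″; ∫φ·φ′ dx = [φ²/2] between the walls = 0.
State is unnormalized: ∫|φ|² dx = 4.7846, and ∫φ*·(−ħ²/2m · φ'') dx = 6.2072, so ⟨T⟩ = 6.2072 / 4.7846.
⟨T⟩ = 1.2973.

1.297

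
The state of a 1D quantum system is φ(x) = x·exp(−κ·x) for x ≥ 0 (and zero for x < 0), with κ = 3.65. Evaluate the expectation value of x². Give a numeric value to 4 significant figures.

⟨x²⟩ = ∫ x²·|φ|² dx / ∫|φ|² dx (integrals over the domain).
Every integrand reduces to terms xʲ·e^(−2κx) on [0, ∞); use ∫₀^∞ xʲ·e^(−2κx) dx = j!/(2κ)^(j+1).
State is unnormalized: ∫|φ|² dx = 0.0051412, and ∫φ*·x²·φ dx = 0.0011577, so ⟨x²⟩ = 0.0011577 / 0.0051412.
⟨x²⟩ = 0.22518.

0.2252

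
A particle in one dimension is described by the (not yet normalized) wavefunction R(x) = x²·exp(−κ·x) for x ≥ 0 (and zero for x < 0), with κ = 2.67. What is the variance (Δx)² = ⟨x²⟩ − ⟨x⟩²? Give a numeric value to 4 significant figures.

0.1753

Compute ⟨x⟩ and ⟨x²⟩ separately, then (Δx)² = ⟨x²⟩ − ⟨x⟩².
Every integrand reduces to terms xʲ·e^(−2κx) on [0, ∞); use ∫₀^∞ xʲ·e^(−2κx) dx = j!/(2κ)^(j+1).
Normalization: ∫|R|² dx = 0.0055272.
⟨x⟩ = 0.93633 and ⟨x²⟩ = 1.0521.
(Δx)² = 1.0521 − (0.93633)² = 0.17534.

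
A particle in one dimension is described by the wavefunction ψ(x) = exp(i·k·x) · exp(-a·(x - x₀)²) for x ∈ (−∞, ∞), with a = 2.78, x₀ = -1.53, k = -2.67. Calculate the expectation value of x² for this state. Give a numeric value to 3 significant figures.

2.43

⟨x²⟩ = ∫ x²·|ψ|² dx / ∫|ψ|² dx (integrals over the domain).
Gaussian moments (u = x − x₀): ∫u^(2j)·e^(−2au²) du = (2j−1)!!/(4a)^j · √(π/(2a)), odd powers integrate to 0; here √(π/(2a)) = 0.75169.
State is unnormalized: ∫|ψ|² dx = 0.75169, and ∫ψ*·x²·ψ dx = 1.8272, so ⟨x²⟩ = 1.8272 / 0.75169.
⟨x²⟩ = 2.4308.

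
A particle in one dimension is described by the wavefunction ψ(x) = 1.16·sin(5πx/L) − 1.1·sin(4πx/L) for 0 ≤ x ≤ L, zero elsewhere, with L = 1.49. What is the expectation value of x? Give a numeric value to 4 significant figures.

⟨x⟩ = ∫ x·|ψ|² dx / ∫|ψ|² dx (integrals over the domain).
On 0 ≤ x ≤ L (j ≠ l): ∫sin²(jπx/L) dx = L/2, ∫sin(jπx/L)·sin(lπx/L) dx = 0; diagonal moments ∫x·sin²(jπx/L) dx = L²/4, ∫x²·sin²(jπx/L) dx = L³·(1/6 − 1/(4j²π²)); cross terms ∫x·sin(jπx/L)·sin(lπx/L) dx = 0 for j + l even and −4jlL²/(π²(j² − l²)²) for j + l odd, ∫x²·sin(jπx/L)·sin(lπx/L) dx = (−1)^(j+l)·4jlL³/(π²(j² − l²)²); higher powers the same way via product-to-sum and parts.
State is unnormalized: ∫|ψ|² dx = 1.9039, and ∫ψ*·x·ψ dx = 1.9854, so ⟨x⟩ = 1.9854 / 1.9039.
⟨x⟩ = 1.0428.

1.043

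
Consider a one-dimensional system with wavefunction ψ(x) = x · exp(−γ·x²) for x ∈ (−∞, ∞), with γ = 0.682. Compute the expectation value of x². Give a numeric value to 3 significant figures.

⟨x²⟩ = ∫ x²·|ψ|² dx / ∫|ψ|² dx (integrals over the domain).
Expand each integrand as polynomial × e^(−2γx²) and use ∫x^(2j)·e^(−2γx²) dx = (2j−1)!!/(4γ)^j · √(π/(2γ)), odd powers → 0; here √(π/(2γ)) = 1.5176.
State is unnormalized: ∫|ψ|² dx = 0.55632, and ∫ψ*·x²·ψ dx = 0.61179, so ⟨x²⟩ = 0.61179 / 0.55632.
⟨x²⟩ = 1.0997.

1.10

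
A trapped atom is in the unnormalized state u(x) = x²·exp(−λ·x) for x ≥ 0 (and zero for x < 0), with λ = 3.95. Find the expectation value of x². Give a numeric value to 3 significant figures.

0.481

⟨x²⟩ = ∫ x²·|u|² dx / ∫|u|² dx (integrals over the domain).
Every integrand reduces to terms xʲ·e^(−2λx) on [0, ∞); use ∫₀^∞ xʲ·e^(−2λx) dx = j!/(2λ)^(j+1).
State is unnormalized: ∫|u|² dx = 0.00077997, and ∫u*·x²·u dx = 0.00037492, so ⟨x²⟩ = 0.00037492 / 0.00077997.
⟨x²⟩ = 0.48069.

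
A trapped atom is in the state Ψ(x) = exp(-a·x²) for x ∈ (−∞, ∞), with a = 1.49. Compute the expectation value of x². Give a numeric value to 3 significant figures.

0.168

⟨x²⟩ = ∫ x²·|Ψ|² dx / ∫|Ψ|² dx (integrals over the domain).
Gaussian moments: ∫x^(2j)·e^(−2ax²) dx = (2j−1)!!/(4a)^j · √(π/(2a)), odd powers integrate to 0; here √(π/(2a)) = 1.0268.
State is unnormalized: ∫|Ψ|² dx = 1.0268, and ∫Ψ*·x²·Ψ dx = 0.17227, so ⟨x²⟩ = 0.17227 / 1.0268.
⟨x²⟩ = 0.16779.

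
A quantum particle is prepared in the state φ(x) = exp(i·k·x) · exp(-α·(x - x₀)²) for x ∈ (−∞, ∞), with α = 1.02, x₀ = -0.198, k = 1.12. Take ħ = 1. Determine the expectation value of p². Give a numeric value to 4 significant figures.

2.274

p² φ = −ħ² d²φ/dx²; ⟨p²⟩ = −ħ² ∫ φ*·φ'' dx / ∫|φ|² dx.
Gaussian moments (u = x − x₀): ∫u^(2j)·e^(−2αu²) du = (2j−1)!!/(4α)^j · √(π/(2α)), odd powers integrate to 0; here √(π/(2α)) = 1.2410. Derivatives: φ′ = (ik − 2αu)·φ, φ″ = ((ik − 2αu)² − 2α)·φ; the odd-in-u pieces drop out.
State is unnormalized: ∫|φ|² dx = 1.2410, and ∫φ*·(−ħ² φ'') dx = 2.8225, so ⟨p²⟩ = 2.8225 / 1.2410.
⟨p²⟩ = 2.2744.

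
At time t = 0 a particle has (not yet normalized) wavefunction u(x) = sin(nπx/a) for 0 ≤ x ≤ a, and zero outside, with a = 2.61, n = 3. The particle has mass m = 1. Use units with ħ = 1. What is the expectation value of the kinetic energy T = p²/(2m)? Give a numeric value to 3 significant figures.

T = −(ħ²/2m) d²/dx², so ⟨T⟩ = −(ħ²/2m) ∫ u*·u'' dx / ∫|u|² dx; with m = 1.
d/dx sin(nπx/a) = (nπ/a)·cos(nπx/a) and d²/dx² sin(nπx/a) = −(nπ/a)²·sin(nπx/a); on 0 ≤ x ≤ a, ∫sin²(nπx/a) dx = a/2 and ∫sin(nπx/a)·cos(nπx/a) dx = 0.
State is unnormalized: ∫|u|² dx = 1.3050, and ∫u*·(−ħ²/2m · u'') dx = 8.5083, so ⟨T⟩ = 8.5083 / 1.3050.
⟨T⟩ = 6.5198.

6.52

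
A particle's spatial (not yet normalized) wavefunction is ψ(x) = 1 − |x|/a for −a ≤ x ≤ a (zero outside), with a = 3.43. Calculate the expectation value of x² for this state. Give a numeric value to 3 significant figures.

⟨x²⟩ = ∫ x²·|ψ|² dx / ∫|ψ|² dx (integrals over the domain).
ψ is even, so ∫ over [−a, a] = 2∫₀ᵃ with ψ = 1 − x/a there: ∫₀ᵃ (1 − x/a)² dx = a/3, ∫₀ᵃ x²(1 − x/a)² dx = a³/30, ∫₀ᵃ x⁴(1 − x/a)² dx = a⁵/105.
State is unnormalized: ∫|ψ|² dx = 2.2867, and ∫ψ*·x²·ψ dx = 2.6902, so ⟨x²⟩ = 2.6902 / 2.2867.
⟨x²⟩ = 1.1765.

1.18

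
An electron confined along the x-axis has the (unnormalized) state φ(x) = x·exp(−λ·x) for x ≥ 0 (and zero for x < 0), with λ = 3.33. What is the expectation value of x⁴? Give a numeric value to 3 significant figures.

0.183

⟨x⁴⟩ = ∫ x⁴·|φ|² dx / ∫|φ|² dx (integrals over the domain).
Every integrand reduces to terms xʲ·e^(−2λx) on [0, ∞); use ∫₀^∞ xʲ·e^(−2λx) dx = j!/(2λ)^(j+1).
State is unnormalized: ∫|φ|² dx = 0.0067703, and ∫φ*·x⁴·φ dx = 0.0012388, so ⟨x⁴⟩ = 0.0012388 / 0.0067703.
⟨x⁴⟩ = 0.18298.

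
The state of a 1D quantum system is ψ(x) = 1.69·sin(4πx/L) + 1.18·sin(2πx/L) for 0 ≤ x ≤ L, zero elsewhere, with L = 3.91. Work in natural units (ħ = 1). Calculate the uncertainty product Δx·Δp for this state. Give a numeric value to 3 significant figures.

Δx = √(⟨x²⟩−⟨x⟩²), Δp = √(⟨p²⟩−⟨p⟩²).
On 0 ≤ x ≤ L (j ≠ l): ∫sin²(jπx/L) dx = L/2, ∫sin(jπx/L)·sin(lπx/L) dx = 0; diagonal moments ∫x·sin²(jπx/L) dx = L²/4, ∫x²·sin²(jπx/L) dx = L³·(1/6 − 1/(4j²π²)); cross terms ∫x·sin(jπx/L)·sin(lπx/L) dx = 0 for j + l even and −4jlL²/(π²(j² − l²)²) for j + l odd, ∫x²·sin(jπx/L)·sin(lπx/L) dx = (−1)^(j+l)·4jlL³/(π²(j² − l²)²); higher powers the same way via product-to-sum and parts. d²/dx² sin(jπx/L) = −(jπ/L)²·sin(jπx/L); on 0 ≤ x ≤ L, ∫sin²(jπx/L) dx = L/2 and ∫sin(jπx/L)·sin(lπx/L) dx = 0 for j ≠ l, so only diagonal terms survive in ∫|ψ|² and ∫ψ·ψ″; ∫ψ·ψ′ dx = [ψ²/2] between the walls = 0.
Normalization: ∫|ψ|² dx = 8.3058.
⟨x⟩ = 1.9550, ⟨x²⟩ = 5.6463 ⇒ Δx = 1.3507.
⟨p⟩ = 0.0000, ⟨p²⟩ = 7.7902 ⇒ Δp = 2.7911.
Δx·Δp = 3.7699.

3.77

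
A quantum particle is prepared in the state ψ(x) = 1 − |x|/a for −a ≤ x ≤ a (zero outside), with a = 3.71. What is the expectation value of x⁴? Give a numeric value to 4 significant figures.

5.413

⟨x⁴⟩ = ∫ x⁴·|ψ|² dx / ∫|ψ|² dx (integrals over the domain).
ψ is even, so ∫ over [−a, a] = 2∫₀ᵃ with ψ = 1 − x/a there: ∫₀ᵃ (1 − x/a)² dx = a/3, ∫₀ᵃ x²(1 − x/a)² dx = a³/30, ∫₀ᵃ x⁴(1 − x/a)² dx = a⁵/105.
State is unnormalized: ∫|ψ|² dx = 2.4733, and ∫ψ*·x⁴·ψ dx = 13.388, so ⟨x⁴⟩ = 13.388 / 2.4733.
⟨x⁴⟩ = 5.4129.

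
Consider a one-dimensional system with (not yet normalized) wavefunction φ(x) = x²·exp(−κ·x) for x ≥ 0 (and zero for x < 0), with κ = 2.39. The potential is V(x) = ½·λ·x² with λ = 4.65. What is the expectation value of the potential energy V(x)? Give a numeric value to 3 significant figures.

⟨V⟩ = ∫ V(x)·|φ|² dx / ∫|φ|² dx.
Every integrand reduces to terms xʲ·e^(−2κx) on [0, ∞); use ∫₀^∞ xʲ·e^(−2κx) dx = j!/(2κ)^(j+1).
State is unnormalized: ∫|φ|² dx = 0.0096177, and ∫φ*·V(x)·φ dx = 0.029360, so ⟨V⟩ = 0.029360 / 0.0096177.
⟨V⟩ = 3.0527.

3.05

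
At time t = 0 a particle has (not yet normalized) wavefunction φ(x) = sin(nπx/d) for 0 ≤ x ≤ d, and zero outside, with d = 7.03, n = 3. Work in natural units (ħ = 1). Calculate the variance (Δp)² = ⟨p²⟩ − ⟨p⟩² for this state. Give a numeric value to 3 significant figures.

Compute ⟨p⟩ and ⟨p²⟩ separately; (Δp)² = ⟨p²⟩ − ⟨p⟩².
d/dx sin(nπx/d) = (nπ/d)·cos(nπx/d) and d²/dx² sin(nπx/d) = −(nπ/d)²·sin(nπx/d); on 0 ≤ x ≤ d, ∫sin²(nπx/d) dx = d/2 and ∫sin(nπx/d)·cos(nπx/d) dx = 0.
Normalization: ∫|φ|² dx = 3.5150.
⟨p⟩ = 0.0000 and ⟨p²⟩ = 1.7973.
(Δp)² = 1.7973 − (0.0000)² = 1.7973.

1.80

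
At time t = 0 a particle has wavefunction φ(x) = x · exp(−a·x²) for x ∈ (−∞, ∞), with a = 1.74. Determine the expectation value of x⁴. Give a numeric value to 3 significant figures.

0.310

⟨x⁴⟩ = ∫ x⁴·|φ|² dx / ∫|φ|² dx (integrals over the domain).
Expand each integrand as polynomial × e^(−2ax²) and use ∫x^(2j)·e^(−2ax²) dx = (2j−1)!!/(4a)^j · √(π/(2a)), odd powers → 0; here √(π/(2a)) = 0.95013.
State is unnormalized: ∫|φ|² dx = 0.13651, and ∫φ*·x⁴·φ dx = 0.042272, so ⟨x⁴⟩ = 0.042272 / 0.13651.
⟨x⁴⟩ = 0.30965.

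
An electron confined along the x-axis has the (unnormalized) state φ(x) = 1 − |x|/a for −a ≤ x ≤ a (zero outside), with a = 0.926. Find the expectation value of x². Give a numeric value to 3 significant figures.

⟨x²⟩ = ∫ x²·|φ|² dx / ∫|φ|² dx (integrals over the domain).
φ is even, so ∫ over [−a, a] = 2∫₀ᵃ with φ = 1 − x/a there: ∫₀ᵃ (1 − x/a)² dx = a/3, ∫₀ᵃ x²(1 − x/a)² dx = a³/30, ∫₀ᵃ x⁴(1 − x/a)² dx = a⁵/105.
State is unnormalized: ∫|φ|² dx = 0.61733, and ∫φ*·x²·φ dx = 0.052935, so ⟨x²⟩ = 0.052935 / 0.61733.
⟨x²⟩ = 0.085748.

0.0857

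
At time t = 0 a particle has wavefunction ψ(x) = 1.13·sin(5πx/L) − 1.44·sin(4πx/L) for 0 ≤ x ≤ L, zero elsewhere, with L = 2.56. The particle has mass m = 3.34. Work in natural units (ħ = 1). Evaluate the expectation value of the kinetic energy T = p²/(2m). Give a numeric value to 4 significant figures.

T = −(ħ²/2m) d²/dx², so ⟨T⟩ = −(ħ²/2m) ∫ ψ*·ψ'' dx / ∫|ψ|² dx; with m = 3.34.
d²/dx² sin(jπx/L) = −(jπ/L)²·sin(jπx/L); on 0 ≤ x ≤ L, ∫sin²(jπx/L) dx = L/2 and ∫sin(jπx/L)·sin(lπx/L) dx = 0 for j ≠ l, so only diagonal terms survive in ∫|ψ|² and ∫ψ·ψ″; ∫ψ·ψ′ dx = [ψ²/2] between the walls = 0.
State is unnormalized: ∫|ψ|² dx = 4.2886, and ∫ψ*·(−ħ²/2m · ψ'') dx = 18.786, so ⟨T⟩ = 18.786 / 4.2886.
⟨T⟩ = 4.3804.

4.380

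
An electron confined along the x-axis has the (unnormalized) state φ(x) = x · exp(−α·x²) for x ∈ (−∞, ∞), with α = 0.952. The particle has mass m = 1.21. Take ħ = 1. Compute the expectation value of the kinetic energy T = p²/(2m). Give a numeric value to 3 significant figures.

1.18

T = −(ħ²/2m) d²/dx², so ⟨T⟩ = −(ħ²/2m) ∫ φ*·φ'' dx / ∫|φ|² dx; with m = 1.21.
Expand each integrand as polynomial × e^(−2αx²) and use ∫x^(2j)·e^(−2αx²) dx = (2j−1)!!/(4α)^j · √(π/(2α)), odd powers → 0; here √(π/(2α)) = 1.2845. Differentiate with the product rule, d/dx e^(−αx²) = −2αx·e^(−αx²).
State is unnormalized: ∫|φ|² dx = 0.33732, and ∫φ*·(−ħ²/2m · φ'') dx = 0.39810, so ⟨T⟩ = 0.39810 / 0.33732.
⟨T⟩ = 1.1802.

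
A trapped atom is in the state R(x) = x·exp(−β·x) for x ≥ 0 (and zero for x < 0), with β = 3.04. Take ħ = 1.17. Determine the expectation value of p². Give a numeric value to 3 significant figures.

p² R = −ħ² d²R/dx²; ⟨p²⟩ = −ħ² ∫ R*·R'' dx / ∫|R|² dx.
Differentiate x·exp(−β·x) with the product rule; every integrand then reduces to terms xʲ·e^(−2βx) on [0, ∞), with ∫₀^∞ xʲ·e^(−2βx) dx = j!/(2β)^(j+1).
State is unnormalized: ∫|R|² dx = 0.0088986, and ∫R*·(−ħ² R'') dx = 0.11257, so ⟨p²⟩ = 0.11257 / 0.0088986.
⟨p²⟩ = 12.651.

12.7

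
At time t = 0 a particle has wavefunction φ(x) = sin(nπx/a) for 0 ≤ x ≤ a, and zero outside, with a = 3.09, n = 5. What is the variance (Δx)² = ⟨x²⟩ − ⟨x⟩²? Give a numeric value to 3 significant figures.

0.776

Compute ⟨x⟩ and ⟨x²⟩ separately, then (Δx)² = ⟨x²⟩ − ⟨x⟩².
With sin²θ = (1 − cos2θ)/2 on 0 ≤ x ≤ a: ∫sin²(nπx/a) dx = a/2, ∫x·sin²(nπx/a) dx = a²/4, ∫x²·sin²(nπx/a) dx = a³·(1/6 − 1/(4n²π²)); higher powers xᵏ the same way, integrating xᵏ·cos(2nπx/a) by parts.
Normalization: ∫|φ|² dx = 1.5450.
⟨x⟩ = 1.5450 and ⟨x²⟩ = 3.1634.
(Δx)² = 3.1634 − (1.5450)² = 0.77633.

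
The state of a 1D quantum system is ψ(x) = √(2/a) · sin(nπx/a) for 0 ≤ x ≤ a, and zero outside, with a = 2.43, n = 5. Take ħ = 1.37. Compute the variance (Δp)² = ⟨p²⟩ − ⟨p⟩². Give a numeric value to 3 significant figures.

Compute ⟨p⟩ and ⟨p²⟩ separately; (Δp)² = ⟨p²⟩ − ⟨p⟩².
d/dx sin(nπx/a) = (nπ/a)·cos(nπx/a) and d²/dx² sin(nπx/a) = −(nπ/a)²·sin(nπx/a); on 0 ≤ x ≤ a, ∫sin²(nπx/a) dx = a/2 and ∫sin(nπx/a)·cos(nπx/a) dx = 0.
⟨p⟩ = 0.0000 and ⟨p²⟩ = 78.427.
(Δp)² = 78.427 − (0.0000)² = 78.427.

78.4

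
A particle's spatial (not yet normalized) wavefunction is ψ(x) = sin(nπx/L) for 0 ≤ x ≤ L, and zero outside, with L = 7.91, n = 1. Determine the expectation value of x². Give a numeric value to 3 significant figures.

17.7

⟨x²⟩ = ∫ x²·|ψ|² dx / ∫|ψ|² dx (integrals over the domain).
With sin²θ = (1 − cos2θ)/2 on 0 ≤ x ≤ L: ∫sin²(nπx/L) dx = L/2, ∫x·sin²(nπx/L) dx = L²/4, ∫x²·sin²(nπx/L) dx = L³·(1/6 − 1/(4n²π²)); higher powers xᵏ the same way, integrating xᵏ·cos(2nπx/L) by parts.
State is unnormalized: ∫|ψ|² dx = 3.9550, and ∫ψ*·x²·ψ dx = 69.949, so ⟨x²⟩ = 69.949 / 3.9550.
⟨x²⟩ = 17.686.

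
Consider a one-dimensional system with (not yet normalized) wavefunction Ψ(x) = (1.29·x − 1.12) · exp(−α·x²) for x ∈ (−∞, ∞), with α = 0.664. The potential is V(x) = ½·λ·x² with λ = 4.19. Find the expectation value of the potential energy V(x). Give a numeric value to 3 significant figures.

1.31

⟨V⟩ = ∫ V(x)·|Ψ|² dx / ∫|Ψ|² dx.
Expand each integrand as polynomial × e^(−2αx²) and use ∫x^(2j)·e^(−2αx²) dx = (2j−1)!!/(4α)^j · √(π/(2α)), odd powers → 0; here √(π/(2α)) = 1.5381.
State is unnormalized: ∫|Ψ|² dx = 2.8930, and ∫Ψ*·V(x)·Ψ dx = 3.8022, so ⟨V⟩ = 3.8022 / 2.8930.
⟨V⟩ = 1.3143.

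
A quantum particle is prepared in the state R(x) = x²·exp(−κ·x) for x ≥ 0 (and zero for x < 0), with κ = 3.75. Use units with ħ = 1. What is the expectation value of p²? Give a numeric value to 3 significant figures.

p² R = −ħ² d²R/dx²; ⟨p²⟩ = −ħ² ∫ R*·R'' dx / ∫|R|² dx.
Differentiate x²·exp(−κ·x) with the product rule; every integrand then reduces to terms xʲ·e^(−2κx) on [0, ∞), with ∫₀^∞ xʲ·e^(−2κx) dx = j!/(2κ)^(j+1).
State is unnormalized: ∫|R|² dx = 0.0010114, and ∫R*·(−ħ² R'') dx = 0.0047407, so ⟨p²⟩ = 0.0047407 / 0.0010114.
⟨p²⟩ = 4.6875.

4.69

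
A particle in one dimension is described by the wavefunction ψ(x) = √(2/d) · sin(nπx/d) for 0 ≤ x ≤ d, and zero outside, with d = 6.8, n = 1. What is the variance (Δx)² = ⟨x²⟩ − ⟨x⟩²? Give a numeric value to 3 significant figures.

1.51

Compute ⟨x⟩ and ⟨x²⟩ separately, then (Δx)² = ⟨x²⟩ − ⟨x⟩².
With sin²θ = (1 − cos2θ)/2 on 0 ≤ x ≤ d: ∫sin²(nπx/d) dx = d/2, ∫x·sin²(nπx/d) dx = d²/4, ∫x²·sin²(nπx/d) dx = d³·(1/6 − 1/(4n²π²)); higher powers xᵏ the same way, integrating xᵏ·cos(2nπx/d) by parts.
⟨x⟩ = 3.4000 and ⟨x²⟩ = 13.071.
(Δx)² = 13.071 − (3.4000)² = 1.5108.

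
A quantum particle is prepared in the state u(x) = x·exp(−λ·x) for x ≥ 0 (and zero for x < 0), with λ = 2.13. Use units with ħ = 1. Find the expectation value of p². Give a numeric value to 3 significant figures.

p² u = −ħ² d²u/dx²; ⟨p²⟩ = −ħ² ∫ u*·u'' dx / ∫|u|² dx.
Differentiate x·exp(−λ·x) with the product rule; every integrand then reduces to terms xʲ·e^(−2λx) on [0, ∞), with ∫₀^∞ xʲ·e^(−2λx) dx = j!/(2λ)^(j+1).
State is unnormalized: ∫|u|² dx = 0.025870, and ∫u*·(−ħ² u'') dx = 0.11737, so ⟨p²⟩ = 0.11737 / 0.025870.
⟨p²⟩ = 4.5369.

4.54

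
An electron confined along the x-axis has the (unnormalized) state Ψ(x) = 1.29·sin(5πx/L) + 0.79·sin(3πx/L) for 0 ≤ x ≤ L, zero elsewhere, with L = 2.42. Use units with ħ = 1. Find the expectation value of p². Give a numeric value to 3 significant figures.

34.8

p² Ψ = −ħ² d²Ψ/dx²; ⟨p²⟩ = −ħ² ∫ Ψ*·Ψ'' dx / ∫|Ψ|² dx.
d²/dx² sin(jπx/L) = −(jπ/L)²·sin(jπx/L); on 0 ≤ x ≤ L, ∫sin²(jπx/L) dx = L/2 and ∫sin(jπx/L)·sin(lπx/L) dx = 0 for j ≠ l, so only diagonal terms survive in ∫|Ψ|² and ∫Ψ·Ψ″; ∫Ψ·Ψ′ dx = [Ψ²/2] between the walls = 0.
State is unnormalized: ∫|Ψ|² dx = 2.7687, and ∫Ψ*·(−ħ² Ψ'') dx = 96.289, so ⟨p²⟩ = 96.289 / 2.7687.
⟨p²⟩ = 34.777.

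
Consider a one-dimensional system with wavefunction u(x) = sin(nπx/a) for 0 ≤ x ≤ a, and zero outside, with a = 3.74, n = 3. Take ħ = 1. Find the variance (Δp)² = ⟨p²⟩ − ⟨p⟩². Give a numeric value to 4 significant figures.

Compute ⟨p⟩ and ⟨p²⟩ separately; (Δp)² = ⟨p²⟩ − ⟨p⟩².
d/dx sin(nπx/a) = (nπ/a)·cos(nπx/a) and d²/dx² sin(nπx/a) = −(nπ/a)²·sin(nπx/a); on 0 ≤ x ≤ a, ∫sin²(nπx/a) dx = a/2 and ∫sin(nπx/a)·cos(nπx/a) dx = 0.
Normalization: ∫|u|² dx = 1.8700.
⟨p⟩ = 0.0000 and ⟨p²⟩ = 6.3504.
(Δp)² = 6.3504 − (0.0000)² = 6.3504.

6.350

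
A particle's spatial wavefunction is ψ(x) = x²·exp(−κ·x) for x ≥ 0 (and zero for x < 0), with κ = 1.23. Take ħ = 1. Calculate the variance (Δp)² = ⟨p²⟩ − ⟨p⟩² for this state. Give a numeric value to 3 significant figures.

0.504

Compute ⟨p⟩ and ⟨p²⟩ separately; (Δp)² = ⟨p²⟩ − ⟨p⟩².
Differentiate x²·exp(−κ·x) with the product rule; every integrand then reduces to terms xʲ·e^(−2κx) on [0, ∞), with ∫₀^∞ xʲ·e^(−2κx) dx = j!/(2κ)^(j+1).
Normalization: ∫|ψ|² dx = 0.26640.
⟨p⟩ = 0.0000 and ⟨p²⟩ = 0.50430.
(Δp)² = 0.50430 − (0.0000)² = 0.50430.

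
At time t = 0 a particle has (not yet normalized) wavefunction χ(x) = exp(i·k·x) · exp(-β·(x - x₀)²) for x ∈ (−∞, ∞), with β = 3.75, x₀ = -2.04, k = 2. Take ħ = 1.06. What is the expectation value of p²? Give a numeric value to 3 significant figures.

p² χ = −ħ² d²χ/dx²; ⟨p²⟩ = −ħ² ∫ χ*·χ'' dx / ∫|χ|² dx.
Gaussian moments (u = x − x₀): ∫u^(2j)·e^(−2βu²) du = (2j−1)!!/(4β)^j · √(π/(2β)), odd powers integrate to 0; here √(π/(2β)) = 0.64721. Derivatives: χ′ = (ik − 2βu)·χ, χ″ = ((ik − 2βu)² − 2β)·χ; the odd-in-u pieces drop out.
State is unnormalized: ∫|χ|² dx = 0.64721, and ∫χ*·(−ħ² χ'') dx = 5.6358, so ⟨p²⟩ = 5.6358 / 0.64721.
⟨p²⟩ = 8.7079.

8.71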